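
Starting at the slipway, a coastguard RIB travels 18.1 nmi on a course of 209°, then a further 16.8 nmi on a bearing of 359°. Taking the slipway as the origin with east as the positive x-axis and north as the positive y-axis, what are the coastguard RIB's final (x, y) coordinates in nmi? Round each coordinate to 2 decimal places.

(-9.07, 0.97)

Leg 1 (209°, 18.1 nmi): east 18.1 sin 209° = -8.78, north 18.1 cos 209° = -15.83
Leg 2 (359°, 16.8 nmi): east 16.8 sin 359° = -0.29, north 16.8 cos 359° = 16.80
Summing: -9.07 nmi east, 0.97 nmi north → (-9.07, 0.97).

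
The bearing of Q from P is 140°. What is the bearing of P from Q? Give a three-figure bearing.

Back-bearing = 140° + 180° = 320°.

320°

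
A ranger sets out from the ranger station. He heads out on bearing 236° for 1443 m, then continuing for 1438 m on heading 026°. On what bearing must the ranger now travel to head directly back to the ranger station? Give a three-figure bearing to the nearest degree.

131°

Leg 1 (236°, 1443 m): east 1443 sin 236° = -1196.30, north 1443 cos 236° = -806.92
Leg 2 (026°, 1438 m): east 1438 sin 26° = 630.38, north 1438 cos 26° = 1292.47
Net displacement: -565.92 east, 485.55 north. Direction back to start is (565.92, -485.55): bearing = atan2(565.92, -485.55) mod 360° = 130.63° ≈ 131°.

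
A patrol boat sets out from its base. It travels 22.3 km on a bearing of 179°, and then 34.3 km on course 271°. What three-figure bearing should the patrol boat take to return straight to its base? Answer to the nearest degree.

057°

Leg 1 (179°, 22.3 km): east 22.3 sin 179° = 0.39, north 22.3 cos 179° = -22.30
Leg 2 (271°, 34.3 km): east 34.3 sin 271° = -34.29, north 34.3 cos 271° = 0.60
Net displacement: -33.91 east, -21.70 north. Direction back to start is (33.91, 21.70): bearing = atan2(33.91, 21.70) mod 360° = 57.38° ≈ 057°.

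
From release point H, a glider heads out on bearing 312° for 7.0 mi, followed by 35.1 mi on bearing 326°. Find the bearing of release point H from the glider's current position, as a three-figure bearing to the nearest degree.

144°

Leg 1 (312°, 7.0 mi): east 7.0 sin 312° = -5.20, north 7.0 cos 312° = 4.68
Leg 2 (326°, 35.1 mi): east 35.1 sin 326° = -19.63, north 35.1 cos 326° = 29.10
Net displacement: -24.83 east, 33.78 north. Direction back to start is (24.83, -33.78): bearing = atan2(24.83, -33.78) mod 360° = 143.69° ≈ 144°.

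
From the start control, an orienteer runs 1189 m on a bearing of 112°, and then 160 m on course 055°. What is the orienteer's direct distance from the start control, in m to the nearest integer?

Leg 1 (112°, 1189 m): east 1189 sin 112° = 1102.42, north 1189 cos 112° = -445.41
Leg 2 (055°, 160 m): east 160 sin 55° = 131.06, north 160 cos 55° = 91.77
Net: 1233.49 east, -353.64 north. Distance = √((1233.49)² + (-353.64)²) = 1283.178 m.

1283 m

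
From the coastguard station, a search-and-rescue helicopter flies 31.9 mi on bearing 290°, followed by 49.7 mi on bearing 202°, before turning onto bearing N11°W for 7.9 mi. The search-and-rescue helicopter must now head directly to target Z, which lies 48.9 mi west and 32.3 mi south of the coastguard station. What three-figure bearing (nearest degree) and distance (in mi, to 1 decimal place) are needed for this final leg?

Leg 1 (290°, 31.9 mi): east 31.9 sin 290° = -29.98, north 31.9 cos 290° = 10.91
Leg 2 (202°, 49.7 mi): east 49.7 sin 202° = -18.62, north 49.7 cos 202° = -46.08
Leg 3 (N11°W, 7.9 mi): east 7.9 sin 349° = -1.51, north 7.9 cos 349° = 7.75
Current position: (-50.10, -27.42). Target: (-48.9, -32.3). Remaining: Δeast = 1.20, Δnorth = -4.88.
Bearing = atan2(1.20, -4.88) mod 360° = 166.18°; distance = √((1.20)² + (-4.88)²) = 5.030 mi.

166°, 5.0 mi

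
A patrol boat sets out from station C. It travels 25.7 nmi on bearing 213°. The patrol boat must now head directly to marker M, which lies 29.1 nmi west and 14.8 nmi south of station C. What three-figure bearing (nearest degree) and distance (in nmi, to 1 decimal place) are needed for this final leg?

294°, 16.5 nmi

Leg 1 (213°, 25.7 nmi): east 25.7 sin 213° = -14.00, north 25.7 cos 213° = -21.55
Current position: (-14.00, -21.55). Target: (-29.1, -14.8). Remaining: Δeast = -15.10, Δnorth = 6.75.
Bearing = atan2(-15.10, 6.75) mod 360° = 294.09°; distance = √((-15.10)² + (6.75)²) = 16.544 nmi.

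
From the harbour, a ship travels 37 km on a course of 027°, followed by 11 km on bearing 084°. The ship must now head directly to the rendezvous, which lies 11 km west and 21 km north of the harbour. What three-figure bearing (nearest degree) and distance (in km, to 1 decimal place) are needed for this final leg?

Leg 1 (027°, 37 km): east 37 sin 27° = 16.80, north 37 cos 27° = 32.97
Leg 2 (084°, 11 km): east 11 sin 84° = 10.94, north 11 cos 84° = 1.15
Current position: (27.74, 34.12). Target: (-11, 21). Remaining: Δeast = -38.74, Δnorth = -13.12.
Bearing = atan2(-38.74, -13.12) mod 360° = 251.29°; distance = √((-38.74)² + (-13.12)²) = 40.898 km.

251°, 40.9 km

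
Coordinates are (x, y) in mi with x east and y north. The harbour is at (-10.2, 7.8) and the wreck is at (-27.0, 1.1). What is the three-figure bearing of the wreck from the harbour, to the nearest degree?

Δeast = -27.0 − -10.2 = -16.80; Δnorth = 1.1 − 7.8 = -6.70.
Bearing = atan2(Δeast, Δnorth) mod 360° = 248.26° ≈ 248°.

248°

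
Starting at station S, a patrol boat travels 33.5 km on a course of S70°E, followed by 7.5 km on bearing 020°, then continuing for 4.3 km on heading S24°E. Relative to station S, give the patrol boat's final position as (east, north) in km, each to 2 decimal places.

Leg 1 (S70°E, 33.5 km): east 33.5 sin 110° = 31.48, north 33.5 cos 110° = -11.46
Leg 2 (020°, 7.5 km): east 7.5 sin 20° = 2.57, north 7.5 cos 20° = 7.05
Leg 3 (S24°E, 4.3 km): east 4.3 sin 156° = 1.75, north 4.3 cos 156° = -3.93
Summing: 35.79 km east, -8.34 km north → (35.79, -8.34).

(35.79, -8.34)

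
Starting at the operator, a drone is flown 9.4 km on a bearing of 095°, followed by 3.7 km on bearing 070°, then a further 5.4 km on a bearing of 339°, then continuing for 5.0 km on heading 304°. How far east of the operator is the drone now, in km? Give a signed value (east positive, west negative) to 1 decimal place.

6.8 km

Leg 1 (095°, 9.4 km): east 9.4 sin 95° = 9.36, north 9.4 cos 95° = -0.82
Leg 2 (070°, 3.7 km): east 3.7 sin 70° = 3.48, north 3.7 cos 70° = 1.27
Leg 3 (339°, 5.4 km): east 5.4 sin 339° = -1.94, north 5.4 cos 339° = 5.04
Leg 4 (304°, 5.0 km): east 5.0 sin 304° = -4.15, north 5.0 cos 304° = 2.80
Net east component: 6.76 km.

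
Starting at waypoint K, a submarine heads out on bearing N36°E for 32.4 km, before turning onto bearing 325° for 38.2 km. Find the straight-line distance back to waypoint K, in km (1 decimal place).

57.6 km

Leg 1 (N36°E, 32.4 km): east 32.4 sin 36° = 19.04, north 32.4 cos 36° = 26.21
Leg 2 (325°, 38.2 km): east 38.2 sin 325° = -21.91, north 38.2 cos 325° = 31.29
Net: -2.87 east, 57.50 north. Distance = √((-2.87)² + (57.50)²) = 57.575 km.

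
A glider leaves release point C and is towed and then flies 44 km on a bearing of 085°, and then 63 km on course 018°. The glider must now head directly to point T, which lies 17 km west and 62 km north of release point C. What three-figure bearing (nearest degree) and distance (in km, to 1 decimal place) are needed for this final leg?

269°, 80.3 km

Leg 1 (085°, 44 km): east 44 sin 85° = 43.83, north 44 cos 85° = 3.83
Leg 2 (018°, 63 km): east 63 sin 18° = 19.47, north 63 cos 18° = 59.92
Current position: (63.30, 63.75). Target: (-17, 62). Remaining: Δeast = -80.30, Δnorth = -1.75.
Bearing = atan2(-80.30, -1.75) mod 360° = 268.75°; distance = √((-80.30)² + (-1.75)²) = 80.320 km.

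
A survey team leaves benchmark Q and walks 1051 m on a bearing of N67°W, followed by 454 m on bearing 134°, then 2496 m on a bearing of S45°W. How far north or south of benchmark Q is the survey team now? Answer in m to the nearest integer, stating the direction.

Leg 1 (N67°W, 1051 m): east 1051 sin 293° = -967.45, north 1051 cos 293° = 410.66
Leg 2 (134°, 454 m): east 454 sin 134° = 326.58, north 454 cos 134° = -315.37
Leg 3 (S45°W, 2496 m): east 2496 sin 225° = -1764.94, north 2496 cos 225° = -1764.94
Net north component: -1669.66 m.

1670 m south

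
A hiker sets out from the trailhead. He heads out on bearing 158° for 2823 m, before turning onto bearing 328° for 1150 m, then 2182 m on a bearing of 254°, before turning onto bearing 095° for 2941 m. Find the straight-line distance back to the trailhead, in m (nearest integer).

2809 m

Leg 1 (158°, 2823 m): east 2823 sin 158° = 1057.51, north 2823 cos 158° = -2617.44
Leg 2 (328°, 1150 m): east 1150 sin 328° = -609.41, north 1150 cos 328° = 975.26
Leg 3 (254°, 2182 m): east 2182 sin 254° = -2097.47, north 2182 cos 254° = -601.44
Leg 4 (095°, 2941 m): east 2941 sin 95° = 2929.81, north 2941 cos 95° = -256.33
Net: 1280.44 east, -2499.95 north. Distance = √((1280.44)² + (-2499.95)²) = 2808.787 m.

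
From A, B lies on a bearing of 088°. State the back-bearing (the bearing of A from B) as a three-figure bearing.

Back-bearing = 088° + 180° = 268°.

268°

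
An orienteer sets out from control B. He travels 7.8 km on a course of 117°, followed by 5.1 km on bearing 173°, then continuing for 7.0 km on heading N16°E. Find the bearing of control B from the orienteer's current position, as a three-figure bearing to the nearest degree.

281°

Leg 1 (117°, 7.8 km): east 7.8 sin 117° = 6.95, north 7.8 cos 117° = -3.54
Leg 2 (173°, 5.1 km): east 5.1 sin 173° = 0.62, north 5.1 cos 173° = -5.06
Leg 3 (N16°E, 7.0 km): east 7.0 sin 16° = 1.93, north 7.0 cos 16° = 6.73
Net displacement: 9.50 east, -1.87 north. Direction back to start is (-9.50, 1.87): bearing = atan2(-9.50, 1.87) mod 360° = 281.16° ≈ 281°.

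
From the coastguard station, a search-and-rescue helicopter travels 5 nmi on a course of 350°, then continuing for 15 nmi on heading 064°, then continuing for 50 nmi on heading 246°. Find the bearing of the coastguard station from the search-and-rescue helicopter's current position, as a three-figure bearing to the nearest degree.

Leg 1 (350°, 5 nmi): east 5 sin 350° = -0.87, north 5 cos 350° = 4.92
Leg 2 (064°, 15 nmi): east 15 sin 64° = 13.48, north 15 cos 64° = 6.58
Leg 3 (246°, 50 nmi): east 50 sin 246° = -45.68, north 50 cos 246° = -20.34
Net displacement: -33.06 east, -8.84 north. Direction back to start is (33.06, 8.84): bearing = atan2(33.06, 8.84) mod 360° = 75.04° ≈ 075°.

075°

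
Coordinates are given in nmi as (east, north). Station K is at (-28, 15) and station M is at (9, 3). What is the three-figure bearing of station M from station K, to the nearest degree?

Δeast = 9 − -28 = 37.00; Δnorth = 3 − 15 = -12.00.
Bearing = atan2(Δeast, Δnorth) mod 360° = 107.97° ≈ 108°.

108°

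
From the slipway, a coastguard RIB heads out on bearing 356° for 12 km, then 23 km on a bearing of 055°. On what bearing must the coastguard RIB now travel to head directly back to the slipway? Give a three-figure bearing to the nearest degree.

Leg 1 (356°, 12 km): east 12 sin 356° = -0.84, north 12 cos 356° = 11.97
Leg 2 (055°, 23 km): east 23 sin 55° = 18.84, north 23 cos 55° = 13.19
Net displacement: 18.00 east, 25.16 north. Direction back to start is (-18.00, -25.16): bearing = atan2(-18.00, -25.16) mod 360° = 215.58° ≈ 216°.

216°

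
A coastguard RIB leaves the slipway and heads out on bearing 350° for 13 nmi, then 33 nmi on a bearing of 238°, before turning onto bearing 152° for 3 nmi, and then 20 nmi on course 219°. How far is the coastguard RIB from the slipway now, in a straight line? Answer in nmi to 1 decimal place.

47.3 nmi

Leg 1 (350°, 13 nmi): east 13 sin 350° = -2.26, north 13 cos 350° = 12.80
Leg 2 (238°, 33 nmi): east 33 sin 238° = -27.99, north 33 cos 238° = -17.49
Leg 3 (152°, 3 nmi): east 3 sin 152° = 1.41, north 3 cos 152° = -2.65
Leg 4 (219°, 20 nmi): east 20 sin 219° = -12.59, north 20 cos 219° = -15.54
Net: -41.42 east, -22.88 north. Distance = √((-41.42)² + (-22.88)²) = 47.318 nmi.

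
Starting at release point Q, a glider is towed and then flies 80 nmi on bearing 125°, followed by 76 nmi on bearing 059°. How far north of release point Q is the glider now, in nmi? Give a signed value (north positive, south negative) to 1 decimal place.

-6.7 nmi

Leg 1 (125°, 80 nmi): east 80 sin 125° = 65.53, north 80 cos 125° = -45.89
Leg 2 (059°, 76 nmi): east 76 sin 59° = 65.14, north 76 cos 59° = 39.14
Net north component: -6.74 nmi.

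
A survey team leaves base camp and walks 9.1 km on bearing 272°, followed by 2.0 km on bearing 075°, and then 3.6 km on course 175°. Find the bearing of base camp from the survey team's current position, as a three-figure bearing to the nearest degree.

068°

Leg 1 (272°, 9.1 km): east 9.1 sin 272° = -9.09, north 9.1 cos 272° = 0.32
Leg 2 (075°, 2.0 km): east 2.0 sin 75° = 1.93, north 2.0 cos 75° = 0.52
Leg 3 (175°, 3.6 km): east 3.6 sin 175° = 0.31, north 3.6 cos 175° = -3.59
Net displacement: -6.85 east, -2.75 north. Direction back to start is (6.85, 2.75): bearing = atan2(6.85, 2.75) mod 360° = 68.12° ≈ 068°.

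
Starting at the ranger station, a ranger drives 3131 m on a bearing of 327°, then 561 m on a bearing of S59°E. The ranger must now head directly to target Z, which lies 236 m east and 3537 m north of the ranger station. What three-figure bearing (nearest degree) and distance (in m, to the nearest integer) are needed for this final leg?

Leg 1 (327°, 3131 m): east 3131 sin 327° = -1705.26, north 3131 cos 327° = 2625.88
Leg 2 (S59°E, 561 m): east 561 sin 121° = 480.87, north 561 cos 121° = -288.94
Current position: (-1224.39, 2336.94). Target: (236, 3537). Remaining: Δeast = 1460.39, Δnorth = 1200.06.
Bearing = atan2(1460.39, 1200.06) mod 360° = 50.59°; distance = √((1460.39)² + (1200.06)²) = 1890.209 m.

051°, 1890 m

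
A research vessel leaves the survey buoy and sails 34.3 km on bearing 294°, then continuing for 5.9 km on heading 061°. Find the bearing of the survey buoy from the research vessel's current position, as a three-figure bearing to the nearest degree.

Leg 1 (294°, 34.3 km): east 34.3 sin 294° = -31.33, north 34.3 cos 294° = 13.95
Leg 2 (061°, 5.9 km): east 5.9 sin 61° = 5.16, north 5.9 cos 61° = 2.86
Net displacement: -26.17 east, 16.81 north. Direction back to start is (26.17, -16.81): bearing = atan2(26.17, -16.81) mod 360° = 122.71° ≈ 123°.

123°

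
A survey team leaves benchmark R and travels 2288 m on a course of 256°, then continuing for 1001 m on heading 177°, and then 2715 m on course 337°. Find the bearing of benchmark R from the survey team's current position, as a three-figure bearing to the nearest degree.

Leg 1 (256°, 2288 m): east 2288 sin 256° = -2220.04, north 2288 cos 256° = -553.52
Leg 2 (177°, 1001 m): east 1001 sin 177° = 52.39, north 1001 cos 177° = -999.63
Leg 3 (337°, 2715 m): east 2715 sin 337° = -1060.84, north 2715 cos 337° = 2499.17
Net displacement: -3228.48 east, 946.03 north. Direction back to start is (3228.48, -946.03): bearing = atan2(3228.48, -946.03) mod 360° = 106.33° ≈ 106°.

106°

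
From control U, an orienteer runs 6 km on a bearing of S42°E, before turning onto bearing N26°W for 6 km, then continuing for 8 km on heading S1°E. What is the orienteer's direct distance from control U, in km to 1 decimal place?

7.2 km

Leg 1 (S42°E, 6 km): east 6 sin 138° = 4.01, north 6 cos 138° = -4.46
Leg 2 (N26°W, 6 km): east 6 sin 334° = -2.63, north 6 cos 334° = 5.39
Leg 3 (S1°E, 8 km): east 8 sin 179° = 0.14, north 8 cos 179° = -8.00
Net: 1.52 east, -7.06 north. Distance = √((1.52)² + (-7.06)²) = 7.227 km.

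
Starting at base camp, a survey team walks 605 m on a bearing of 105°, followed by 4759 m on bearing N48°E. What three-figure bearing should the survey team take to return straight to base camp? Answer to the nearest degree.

Leg 1 (105°, 605 m): east 605 sin 105° = 584.39, north 605 cos 105° = -156.59
Leg 2 (N48°E, 4759 m): east 4759 sin 48° = 3536.63, north 4759 cos 48° = 3184.39
Net displacement: 4121.01 east, 3027.81 north. Direction back to start is (-4121.01, -3027.81): bearing = atan2(-4121.01, -3027.81) mod 360° = 233.69° ≈ 234°.

234°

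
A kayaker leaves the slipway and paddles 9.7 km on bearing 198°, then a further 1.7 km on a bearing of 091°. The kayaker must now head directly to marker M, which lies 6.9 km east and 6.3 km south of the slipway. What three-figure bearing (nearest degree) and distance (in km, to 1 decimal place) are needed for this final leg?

070°, 8.7 km

Leg 1 (198°, 9.7 km): east 9.7 sin 198° = -3.00, north 9.7 cos 198° = -9.23
Leg 2 (091°, 1.7 km): east 1.7 sin 91° = 1.70, north 1.7 cos 91° = -0.03
Current position: (-1.30, -9.25). Target: (6.9, -6.3). Remaining: Δeast = 8.20, Δnorth = 2.95.
Bearing = atan2(8.20, 2.95) mod 360° = 70.18°; distance = √((8.20)² + (2.95)²) = 8.714 km.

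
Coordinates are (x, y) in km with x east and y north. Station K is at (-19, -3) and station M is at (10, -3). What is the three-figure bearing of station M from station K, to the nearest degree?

Δeast = 10 − -19 = 29.00; Δnorth = -3 − -3 = 0.00.
Bearing = atan2(Δeast, Δnorth) mod 360° = 90.00° ≈ 090°.

090°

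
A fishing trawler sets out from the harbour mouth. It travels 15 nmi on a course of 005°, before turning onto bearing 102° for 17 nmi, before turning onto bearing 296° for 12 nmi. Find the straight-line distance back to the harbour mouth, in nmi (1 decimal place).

18.1 nmi

Leg 1 (005°, 15 nmi): east 15 sin 5° = 1.31, north 15 cos 5° = 14.94
Leg 2 (102°, 17 nmi): east 17 sin 102° = 16.63, north 17 cos 102° = -3.53
Leg 3 (296°, 12 nmi): east 12 sin 296° = -10.79, north 12 cos 296° = 5.26
Net: 7.15 east, 16.67 north. Distance = √((7.15)² + (16.67)²) = 18.138 nmi.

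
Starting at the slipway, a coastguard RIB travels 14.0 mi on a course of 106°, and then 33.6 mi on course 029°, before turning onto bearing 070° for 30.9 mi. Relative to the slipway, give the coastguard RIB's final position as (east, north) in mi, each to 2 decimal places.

(58.78, 36.10)

Leg 1 (106°, 14.0 mi): east 14.0 sin 106° = 13.46, north 14.0 cos 106° = -3.86
Leg 2 (029°, 33.6 mi): east 33.6 sin 29° = 16.29, north 33.6 cos 29° = 29.39
Leg 3 (070°, 30.9 mi): east 30.9 sin 70° = 29.04, north 30.9 cos 70° = 10.57
Summing: 58.78 mi east, 36.10 mi north → (58.78, 36.10).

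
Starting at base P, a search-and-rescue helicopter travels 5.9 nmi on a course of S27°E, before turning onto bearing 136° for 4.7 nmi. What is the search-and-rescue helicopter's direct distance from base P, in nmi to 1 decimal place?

10.5 nmi

Leg 1 (S27°E, 5.9 nmi): east 5.9 sin 153° = 2.68, north 5.9 cos 153° = -5.26
Leg 2 (136°, 4.7 nmi): east 4.7 sin 136° = 3.26, north 4.7 cos 136° = -3.38
Net: 5.94 east, -8.64 north. Distance = √((5.94)² + (-8.64)²) = 10.485 nmi.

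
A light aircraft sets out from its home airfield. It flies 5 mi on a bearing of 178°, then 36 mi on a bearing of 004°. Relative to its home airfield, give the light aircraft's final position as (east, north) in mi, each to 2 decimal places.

(2.69, 30.92)

Leg 1 (178°, 5 mi): east 5 sin 178° = 0.17, north 5 cos 178° = -5.00
Leg 2 (004°, 36 mi): east 36 sin 4° = 2.51, north 36 cos 4° = 35.91
Summing: 2.69 mi east, 30.92 mi north → (2.69, 30.92).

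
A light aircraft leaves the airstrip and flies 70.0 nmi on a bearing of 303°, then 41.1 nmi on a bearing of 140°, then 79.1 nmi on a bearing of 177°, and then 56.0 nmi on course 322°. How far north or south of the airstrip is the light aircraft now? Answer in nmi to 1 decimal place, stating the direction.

Leg 1 (303°, 70.0 nmi): east 70.0 sin 303° = -58.71, north 70.0 cos 303° = 38.12
Leg 2 (140°, 41.1 nmi): east 41.1 sin 140° = 26.42, north 41.1 cos 140° = -31.48
Leg 3 (177°, 79.1 nmi): east 79.1 sin 177° = 4.14, north 79.1 cos 177° = -78.99
Leg 4 (322°, 56.0 nmi): east 56.0 sin 322° = -34.48, north 56.0 cos 322° = 44.13
Net north component: -28.22 nmi.

28.2 nmi south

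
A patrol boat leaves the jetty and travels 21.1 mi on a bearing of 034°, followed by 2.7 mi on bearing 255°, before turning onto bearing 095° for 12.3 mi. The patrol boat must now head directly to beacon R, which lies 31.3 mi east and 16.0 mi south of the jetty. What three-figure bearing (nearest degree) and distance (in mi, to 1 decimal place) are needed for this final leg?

Leg 1 (034°, 21.1 mi): east 21.1 sin 34° = 11.80, north 21.1 cos 34° = 17.49
Leg 2 (255°, 2.7 mi): east 2.7 sin 255° = -2.61, north 2.7 cos 255° = -0.70
Leg 3 (095°, 12.3 mi): east 12.3 sin 95° = 12.25, north 12.3 cos 95° = -1.07
Current position: (21.44, 15.72). Target: (31.3, -16.0). Remaining: Δeast = 9.86, Δnorth = -31.72.
Bearing = atan2(9.86, -31.72) mod 360° = 162.74°; distance = √((9.86)² + (-31.72)²) = 33.218 mi.

163°, 33.2 mi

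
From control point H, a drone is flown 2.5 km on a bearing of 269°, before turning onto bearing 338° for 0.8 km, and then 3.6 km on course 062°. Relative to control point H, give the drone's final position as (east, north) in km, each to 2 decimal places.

(0.38, 2.39)

Leg 1 (269°, 2.5 km): east 2.5 sin 269° = -2.50, north 2.5 cos 269° = -0.04
Leg 2 (338°, 0.8 km): east 0.8 sin 338° = -0.30, north 0.8 cos 338° = 0.74
Leg 3 (062°, 3.6 km): east 3.6 sin 62° = 3.18, north 3.6 cos 62° = 1.69
Summing: 0.38 km east, 2.39 km north → (0.38, 2.39).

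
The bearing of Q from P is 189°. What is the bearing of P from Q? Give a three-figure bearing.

009°

Back-bearing = 189° − 180° = 009°.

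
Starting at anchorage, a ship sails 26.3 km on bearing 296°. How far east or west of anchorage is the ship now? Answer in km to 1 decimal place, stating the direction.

Leg 1 (296°, 26.3 km): east 26.3 sin 296° = -23.64, north 26.3 cos 296° = 11.53
Net east component: -23.64 km.

23.6 km west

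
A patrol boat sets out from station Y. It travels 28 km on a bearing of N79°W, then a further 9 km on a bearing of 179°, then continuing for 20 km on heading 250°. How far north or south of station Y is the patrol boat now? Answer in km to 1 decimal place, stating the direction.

Leg 1 (N79°W, 28 km): east 28 sin 281° = -27.49, north 28 cos 281° = 5.34
Leg 2 (179°, 9 km): east 9 sin 179° = 0.16, north 9 cos 179° = -9.00
Leg 3 (250°, 20 km): east 20 sin 250° = -18.79, north 20 cos 250° = -6.84
Net north component: -10.50 km.

10.5 km south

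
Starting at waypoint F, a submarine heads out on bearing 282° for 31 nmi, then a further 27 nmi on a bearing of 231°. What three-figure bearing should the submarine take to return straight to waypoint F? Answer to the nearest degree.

078°

Leg 1 (282°, 31 nmi): east 31 sin 282° = -30.32, north 31 cos 282° = 6.45
Leg 2 (231°, 27 nmi): east 27 sin 231° = -20.98, north 27 cos 231° = -16.99
Net displacement: -51.31 east, -10.55 north. Direction back to start is (51.31, 10.55): bearing = atan2(51.31, 10.55) mod 360° = 78.38° ≈ 078°.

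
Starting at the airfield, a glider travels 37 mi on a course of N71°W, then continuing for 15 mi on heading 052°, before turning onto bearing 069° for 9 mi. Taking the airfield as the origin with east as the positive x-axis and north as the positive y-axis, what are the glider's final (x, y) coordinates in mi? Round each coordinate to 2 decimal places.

(-14.76, 24.51)

Leg 1 (N71°W, 37 mi): east 37 sin 289° = -34.98, north 37 cos 289° = 12.05
Leg 2 (052°, 15 mi): east 15 sin 52° = 11.82, north 15 cos 52° = 9.23
Leg 3 (069°, 9 mi): east 9 sin 69° = 8.40, north 9 cos 69° = 3.23
Summing: -14.76 mi east, 24.51 mi north → (-14.76, 24.51).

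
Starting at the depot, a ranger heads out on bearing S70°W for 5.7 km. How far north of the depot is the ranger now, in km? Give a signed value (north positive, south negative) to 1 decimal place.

Leg 1 (S70°W, 5.7 km): east 5.7 sin 250° = -5.36, north 5.7 cos 250° = -1.95
Net north component: -1.95 km.

-1.9 km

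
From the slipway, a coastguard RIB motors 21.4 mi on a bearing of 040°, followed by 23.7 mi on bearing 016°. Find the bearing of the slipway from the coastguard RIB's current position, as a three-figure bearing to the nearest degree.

207°

Leg 1 (040°, 21.4 mi): east 21.4 sin 40° = 13.76, north 21.4 cos 40° = 16.39
Leg 2 (016°, 23.7 mi): east 23.7 sin 16° = 6.53, north 23.7 cos 16° = 22.78
Net displacement: 20.29 east, 39.18 north. Direction back to start is (-20.29, -39.18): bearing = atan2(-20.29, -39.18) mod 360° = 207.38° ≈ 207°.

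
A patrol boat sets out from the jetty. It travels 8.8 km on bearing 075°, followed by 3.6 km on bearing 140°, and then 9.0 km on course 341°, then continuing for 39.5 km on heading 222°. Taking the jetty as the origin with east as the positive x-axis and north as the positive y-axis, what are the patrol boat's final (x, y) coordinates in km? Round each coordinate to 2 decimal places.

Leg 1 (075°, 8.8 km): east 8.8 sin 75° = 8.50, north 8.8 cos 75° = 2.28
Leg 2 (140°, 3.6 km): east 3.6 sin 140° = 2.31, north 3.6 cos 140° = -2.76
Leg 3 (341°, 9.0 km): east 9.0 sin 341° = -2.93, north 9.0 cos 341° = 8.51
Leg 4 (222°, 39.5 km): east 39.5 sin 222° = -26.43, north 39.5 cos 222° = -29.35
Summing: -18.55 km east, -21.32 km north → (-18.55, -21.32).

(-18.55, -21.32)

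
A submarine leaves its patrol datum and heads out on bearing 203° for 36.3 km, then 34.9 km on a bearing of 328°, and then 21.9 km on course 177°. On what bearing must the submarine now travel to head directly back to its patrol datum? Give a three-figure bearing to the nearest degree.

051°

Leg 1 (203°, 36.3 km): east 36.3 sin 203° = -14.18, north 36.3 cos 203° = -33.41
Leg 2 (328°, 34.9 km): east 34.9 sin 328° = -18.49, north 34.9 cos 328° = 29.60
Leg 3 (177°, 21.9 km): east 21.9 sin 177° = 1.15, north 21.9 cos 177° = -21.87
Net displacement: -31.53 east, -25.69 north. Direction back to start is (31.53, 25.69): bearing = atan2(31.53, 25.69) mod 360° = 50.83° ≈ 051°.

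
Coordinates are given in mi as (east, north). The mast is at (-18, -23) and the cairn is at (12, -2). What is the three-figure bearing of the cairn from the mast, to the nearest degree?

Δeast = 12 − -18 = 30.00; Δnorth = -2 − -23 = 21.00.
Bearing = atan2(Δeast, Δnorth) mod 360° = 55.01° ≈ 055°.

055°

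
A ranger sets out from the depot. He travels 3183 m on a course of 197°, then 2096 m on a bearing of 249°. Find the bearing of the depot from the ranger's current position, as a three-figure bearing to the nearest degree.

037°

Leg 1 (197°, 3183 m): east 3183 sin 197° = -930.62, north 3183 cos 197° = -3043.92
Leg 2 (249°, 2096 m): east 2096 sin 249° = -1956.78, north 2096 cos 249° = -751.14
Net displacement: -2887.40 east, -3795.06 north. Direction back to start is (2887.40, 3795.06): bearing = atan2(2887.40, 3795.06) mod 360° = 37.27° ≈ 037°.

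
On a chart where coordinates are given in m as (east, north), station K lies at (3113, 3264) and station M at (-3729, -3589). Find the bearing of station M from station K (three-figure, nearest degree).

225°

Δeast = -3729 − 3113 = -6842.00; Δnorth = -3589 − 3264 = -6853.00.
Bearing = atan2(Δeast, Δnorth) mod 360° = 224.95° ≈ 225°.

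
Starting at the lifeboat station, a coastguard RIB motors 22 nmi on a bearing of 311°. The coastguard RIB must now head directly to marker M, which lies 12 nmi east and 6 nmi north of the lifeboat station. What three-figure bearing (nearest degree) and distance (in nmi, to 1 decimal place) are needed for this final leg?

106°, 29.8 nmi

Leg 1 (311°, 22 nmi): east 22 sin 311° = -16.60, north 22 cos 311° = 14.43
Current position: (-16.60, 14.43). Target: (12, 6). Remaining: Δeast = 28.60, Δnorth = -8.43.
Bearing = atan2(28.60, -8.43) mod 360° = 106.43°; distance = √((28.60)² + (-8.43)²) = 29.821 nmi.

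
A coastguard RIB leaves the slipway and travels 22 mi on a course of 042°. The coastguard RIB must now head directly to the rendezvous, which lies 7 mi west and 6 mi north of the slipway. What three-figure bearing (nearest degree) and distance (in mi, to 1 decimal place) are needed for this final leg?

Leg 1 (042°, 22 mi): east 22 sin 42° = 14.72, north 22 cos 42° = 16.35
Current position: (14.72, 16.35). Target: (-7, 6). Remaining: Δeast = -21.72, Δnorth = -10.35.
Bearing = atan2(-21.72, -10.35) mod 360° = 244.52°; distance = √((-21.72)² + (-10.35)²) = 24.060 mi.

245°, 24.1 mi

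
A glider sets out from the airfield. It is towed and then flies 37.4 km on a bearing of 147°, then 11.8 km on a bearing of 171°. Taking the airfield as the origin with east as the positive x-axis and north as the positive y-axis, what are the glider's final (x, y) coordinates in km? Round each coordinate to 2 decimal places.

Leg 1 (147°, 37.4 km): east 37.4 sin 147° = 20.37, north 37.4 cos 147° = -31.37
Leg 2 (171°, 11.8 km): east 11.8 sin 171° = 1.85, north 11.8 cos 171° = -11.65
Summing: 22.22 km east, -43.02 km north → (22.22, -43.02).

(22.22, -43.02)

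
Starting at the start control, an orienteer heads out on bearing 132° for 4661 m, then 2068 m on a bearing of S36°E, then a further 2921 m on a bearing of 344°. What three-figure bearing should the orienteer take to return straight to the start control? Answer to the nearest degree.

297°

Leg 1 (132°, 4661 m): east 4661 sin 132° = 3463.80, north 4661 cos 132° = -3118.82
Leg 2 (S36°E, 2068 m): east 2068 sin 144° = 1215.54, north 2068 cos 144° = -1673.05
Leg 3 (344°, 2921 m): east 2921 sin 344° = -805.14, north 2921 cos 344° = 2807.85
Net displacement: 3874.20 east, -1984.02 north. Direction back to start is (-3874.20, 1984.02): bearing = atan2(-3874.20, 1984.02) mod 360° = 297.12° ≈ 297°.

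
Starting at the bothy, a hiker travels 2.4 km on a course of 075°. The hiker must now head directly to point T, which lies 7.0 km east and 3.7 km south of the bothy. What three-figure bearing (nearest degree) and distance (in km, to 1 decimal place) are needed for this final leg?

133°, 6.4 km

Leg 1 (075°, 2.4 km): east 2.4 sin 75° = 2.32, north 2.4 cos 75° = 0.62
Current position: (2.32, 0.62). Target: (7.0, -3.7). Remaining: Δeast = 4.68, Δnorth = -4.32.
Bearing = atan2(4.68, -4.32) mod 360° = 132.71°; distance = √((4.68)² + (-4.32)²) = 6.371 km.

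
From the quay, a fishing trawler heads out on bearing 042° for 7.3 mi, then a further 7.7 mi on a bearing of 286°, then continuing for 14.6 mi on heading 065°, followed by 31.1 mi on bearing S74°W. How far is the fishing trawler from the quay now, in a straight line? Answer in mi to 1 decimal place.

Leg 1 (042°, 7.3 mi): east 7.3 sin 42° = 4.88, north 7.3 cos 42° = 5.42
Leg 2 (286°, 7.7 mi): east 7.7 sin 286° = -7.40, north 7.7 cos 286° = 2.12
Leg 3 (065°, 14.6 mi): east 14.6 sin 65° = 13.23, north 14.6 cos 65° = 6.17
Leg 4 (S74°W, 31.1 mi): east 31.1 sin 254° = -29.90, north 31.1 cos 254° = -8.57
Net: -19.18 east, 5.15 north. Distance = √((-19.18)² + (5.15)²) = 19.858 mi.

19.9 mi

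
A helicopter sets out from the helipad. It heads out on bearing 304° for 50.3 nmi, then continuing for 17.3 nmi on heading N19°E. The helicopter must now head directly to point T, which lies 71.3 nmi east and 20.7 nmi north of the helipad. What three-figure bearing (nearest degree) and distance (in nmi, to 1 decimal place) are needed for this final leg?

102°, 110.0 nmi

Leg 1 (304°, 50.3 nmi): east 50.3 sin 304° = -41.70, north 50.3 cos 304° = 28.13
Leg 2 (N19°E, 17.3 nmi): east 17.3 sin 19° = 5.63, north 17.3 cos 19° = 16.36
Current position: (-36.07, 44.48). Target: (71.3, 20.7). Remaining: Δeast = 107.37, Δnorth = -23.78.
Bearing = atan2(107.37, -23.78) mod 360° = 102.49°; distance = √((107.37)² + (-23.78)²) = 109.971 nmi.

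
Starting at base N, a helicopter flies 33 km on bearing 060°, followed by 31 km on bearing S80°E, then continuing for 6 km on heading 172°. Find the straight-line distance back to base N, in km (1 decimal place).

Leg 1 (060°, 33 km): east 33 sin 60° = 28.58, north 33 cos 60° = 16.50
Leg 2 (S80°E, 31 km): east 31 sin 100° = 30.53, north 31 cos 100° = -5.38
Leg 3 (172°, 6 km): east 6 sin 172° = 0.84, north 6 cos 172° = -5.94
Net: 59.94 east, 5.18 north. Distance = √((59.94)² + (5.18)²) = 60.166 km.

60.2 km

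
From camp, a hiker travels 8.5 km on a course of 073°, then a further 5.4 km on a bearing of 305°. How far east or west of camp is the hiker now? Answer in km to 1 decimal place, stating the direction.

3.7 km east

Leg 1 (073°, 8.5 km): east 8.5 sin 73° = 8.13, north 8.5 cos 73° = 2.49
Leg 2 (305°, 5.4 km): east 5.4 sin 305° = -4.42, north 5.4 cos 305° = 3.10
Net east component: 3.71 km.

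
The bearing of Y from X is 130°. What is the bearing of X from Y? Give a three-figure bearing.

Back-bearing = 130° + 180° = 310°.

310°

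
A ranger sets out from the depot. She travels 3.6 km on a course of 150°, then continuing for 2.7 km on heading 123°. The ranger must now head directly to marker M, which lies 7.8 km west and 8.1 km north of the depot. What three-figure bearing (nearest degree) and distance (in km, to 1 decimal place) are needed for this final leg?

317°, 17.4 km

Leg 1 (150°, 3.6 km): east 3.6 sin 150° = 1.80, north 3.6 cos 150° = -3.12
Leg 2 (123°, 2.7 km): east 2.7 sin 123° = 2.26, north 2.7 cos 123° = -1.47
Current position: (4.06, -4.59). Target: (-7.8, 8.1). Remaining: Δeast = -11.86, Δnorth = 12.69.
Bearing = atan2(-11.86, 12.69) mod 360° = 316.92°; distance = √((-11.86)² + (12.69)²) = 17.371 km.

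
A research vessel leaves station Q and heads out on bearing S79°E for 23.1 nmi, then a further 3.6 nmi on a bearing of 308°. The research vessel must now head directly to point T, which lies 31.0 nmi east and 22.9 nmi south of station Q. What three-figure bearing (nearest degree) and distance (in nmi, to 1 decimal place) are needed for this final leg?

152°, 23.5 nmi

Leg 1 (S79°E, 23.1 nmi): east 23.1 sin 101° = 22.68, north 23.1 cos 101° = -4.41
Leg 2 (308°, 3.6 nmi): east 3.6 sin 308° = -2.84, north 3.6 cos 308° = 2.22
Current position: (19.84, -2.19). Target: (31.0, -22.9). Remaining: Δeast = 11.16, Δnorth = -20.71.
Bearing = atan2(11.16, -20.71) mod 360° = 151.68°; distance = √((11.16)² + (-20.71)²) = 23.525 nmi.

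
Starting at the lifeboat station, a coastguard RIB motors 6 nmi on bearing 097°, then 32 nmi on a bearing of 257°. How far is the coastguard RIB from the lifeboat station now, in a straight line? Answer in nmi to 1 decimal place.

26.4 nmi

Leg 1 (097°, 6 nmi): east 6 sin 97° = 5.96, north 6 cos 97° = -0.73
Leg 2 (257°, 32 nmi): east 32 sin 257° = -31.18, north 32 cos 257° = -7.20
Net: -25.22 east, -7.93 north. Distance = √((-25.22)² + (-7.93)²) = 26.442 nmi.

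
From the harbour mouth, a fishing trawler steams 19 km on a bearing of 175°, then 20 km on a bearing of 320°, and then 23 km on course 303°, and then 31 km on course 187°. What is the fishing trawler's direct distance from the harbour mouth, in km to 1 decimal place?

40.6 km

Leg 1 (175°, 19 km): east 19 sin 175° = 1.66, north 19 cos 175° = -18.93
Leg 2 (320°, 20 km): east 20 sin 320° = -12.86, north 20 cos 320° = 15.32
Leg 3 (303°, 23 km): east 23 sin 303° = -19.29, north 23 cos 303° = 12.53
Leg 4 (187°, 31 km): east 31 sin 187° = -3.78, north 31 cos 187° = -30.77
Net: -34.27 east, -21.85 north. Distance = √((-34.27)² + (-21.85)²) = 40.640 km.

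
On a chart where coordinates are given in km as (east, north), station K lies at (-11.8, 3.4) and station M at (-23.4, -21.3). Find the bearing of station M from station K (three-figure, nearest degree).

205°

Δeast = -23.4 − -11.8 = -11.60; Δnorth = -21.3 − 3.4 = -24.70.
Bearing = atan2(Δeast, Δnorth) mod 360° = 205.16° ≈ 205°.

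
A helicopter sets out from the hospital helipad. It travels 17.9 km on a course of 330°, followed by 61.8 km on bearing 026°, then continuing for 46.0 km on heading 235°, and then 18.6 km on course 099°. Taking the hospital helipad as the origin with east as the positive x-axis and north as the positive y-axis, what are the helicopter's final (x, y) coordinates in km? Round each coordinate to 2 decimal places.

(-1.17, 41.75)

Leg 1 (330°, 17.9 km): east 17.9 sin 330° = -8.95, north 17.9 cos 330° = 15.50
Leg 2 (026°, 61.8 km): east 61.8 sin 26° = 27.09, north 61.8 cos 26° = 55.55
Leg 3 (235°, 46.0 km): east 46.0 sin 235° = -37.68, north 46.0 cos 235° = -26.38
Leg 4 (099°, 18.6 km): east 18.6 sin 99° = 18.37, north 18.6 cos 99° = -2.91
Summing: -1.17 km east, 41.75 km north → (-1.17, 41.75).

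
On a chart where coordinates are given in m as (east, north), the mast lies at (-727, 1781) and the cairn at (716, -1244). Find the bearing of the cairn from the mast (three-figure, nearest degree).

154°

Δeast = 716 − -727 = 1443.00; Δnorth = -1244 − 1781 = -3025.00.
Bearing = atan2(Δeast, Δnorth) mod 360° = 154.50° ≈ 154°.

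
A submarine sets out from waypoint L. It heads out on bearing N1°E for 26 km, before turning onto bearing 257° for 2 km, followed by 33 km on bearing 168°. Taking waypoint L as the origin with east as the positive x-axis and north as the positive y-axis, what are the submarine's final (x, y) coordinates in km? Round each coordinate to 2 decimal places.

(5.37, -6.73)

Leg 1 (N1°E, 26 km): east 26 sin 1° = 0.45, north 26 cos 1° = 26.00
Leg 2 (257°, 2 km): east 2 sin 257° = -1.95, north 2 cos 257° = -0.45
Leg 3 (168°, 33 km): east 33 sin 168° = 6.86, north 33 cos 168° = -32.28
Summing: 5.37 km east, -6.73 km north → (5.37, -6.73).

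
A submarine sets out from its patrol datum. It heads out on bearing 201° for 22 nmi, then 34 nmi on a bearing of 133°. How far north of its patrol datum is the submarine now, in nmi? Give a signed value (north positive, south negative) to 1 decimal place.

Leg 1 (201°, 22 nmi): east 22 sin 201° = -7.88, north 22 cos 201° = -20.54
Leg 2 (133°, 34 nmi): east 34 sin 133° = 24.87, north 34 cos 133° = -23.19
Net north component: -43.73 nmi.

-43.7 nmi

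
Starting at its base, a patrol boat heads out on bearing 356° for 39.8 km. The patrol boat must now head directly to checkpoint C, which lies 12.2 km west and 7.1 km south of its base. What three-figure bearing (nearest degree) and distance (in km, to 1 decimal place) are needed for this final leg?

Leg 1 (356°, 39.8 km): east 39.8 sin 356° = -2.78, north 39.8 cos 356° = 39.70
Current position: (-2.78, 39.70). Target: (-12.2, -7.1). Remaining: Δeast = -9.42, Δnorth = -46.80.
Bearing = atan2(-9.42, -46.80) mod 360° = 191.38°; distance = √((-9.42)² + (-46.80)²) = 47.742 km.

191°, 47.7 km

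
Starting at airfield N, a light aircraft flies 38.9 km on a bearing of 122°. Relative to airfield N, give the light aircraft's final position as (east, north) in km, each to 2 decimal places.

(32.99, -20.61)

Leg 1 (122°, 38.9 km): east 38.9 sin 122° = 32.99, north 38.9 cos 122° = -20.61
Summing: 32.99 km east, -20.61 km north → (32.99, -20.61).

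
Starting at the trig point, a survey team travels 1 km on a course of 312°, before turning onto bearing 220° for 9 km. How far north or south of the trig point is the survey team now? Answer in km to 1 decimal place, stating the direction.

6.2 km south

Leg 1 (312°, 1 km): east 1 sin 312° = -0.74, north 1 cos 312° = 0.67
Leg 2 (220°, 9 km): east 9 sin 220° = -5.79, north 9 cos 220° = -6.89
Net north component: -6.23 km.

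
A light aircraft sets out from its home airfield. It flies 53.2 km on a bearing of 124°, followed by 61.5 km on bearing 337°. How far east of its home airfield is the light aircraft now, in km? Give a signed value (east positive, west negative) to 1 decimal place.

Leg 1 (124°, 53.2 km): east 53.2 sin 124° = 44.10, north 53.2 cos 124° = -29.75
Leg 2 (337°, 61.5 km): east 61.5 sin 337° = -24.03, north 61.5 cos 337° = 56.61
Net east component: 20.07 km.

20.1 km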